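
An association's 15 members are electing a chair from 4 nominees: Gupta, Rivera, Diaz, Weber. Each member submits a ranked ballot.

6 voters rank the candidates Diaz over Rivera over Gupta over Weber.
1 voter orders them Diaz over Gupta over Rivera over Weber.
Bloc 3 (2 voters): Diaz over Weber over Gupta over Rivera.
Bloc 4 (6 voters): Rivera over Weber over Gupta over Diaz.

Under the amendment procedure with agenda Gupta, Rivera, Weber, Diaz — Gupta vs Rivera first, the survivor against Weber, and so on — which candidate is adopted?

Diaz

Round 1: Gupta vs Rivera — 3–12, Rivera advances.
Round 2: Rivera vs Weber — 13–2, Rivera advances.
Round 3: Rivera vs Diaz — 6–9, Diaz advances.
The agenda winner is Diaz.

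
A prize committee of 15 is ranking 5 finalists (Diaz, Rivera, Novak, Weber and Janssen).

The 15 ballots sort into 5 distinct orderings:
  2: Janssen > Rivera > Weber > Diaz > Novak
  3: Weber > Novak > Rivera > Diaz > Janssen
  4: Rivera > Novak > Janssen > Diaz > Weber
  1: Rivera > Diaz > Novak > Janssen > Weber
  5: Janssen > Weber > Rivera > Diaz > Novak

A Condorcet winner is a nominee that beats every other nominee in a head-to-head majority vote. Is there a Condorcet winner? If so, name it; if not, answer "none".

Head-to-head results (15 jurors):
Diaz vs Rivera: 0 for Diaz, 15 for Rivera — Rivera by 15–0.
Diaz vs Novak: Diaz wins 8–7.
Diaz vs Weber: Diaz preferred on 4+1 = 5 ballots; Weber wins 10–5.
Diaz vs Janssen: Janssen, 11–4.
Rivera vs Novak: Rivera preferred on 2+4+1+5 = 12 ballots; Rivera wins 12–3.
Rivera–Weber: Weber 8–7.
Rivera vs Janssen: 3+4+1 = 8 for Rivera, 7 for Janssen — Rivera by 8–7.
Novak vs Weber: 5 to 10, Weber.
Novak vs Janssen: Novak, 8–7.
Weber vs Janssen: Weber preferred on 3 ballots; Janssen wins 12–3.
Each nominee drops at least one matchup (Diaz loses to Rivera; Rivera loses to Weber; Novak loses to Diaz; Weber loses to Janssen; Janssen loses to Rivera); the cycle Diaz → Novak → Janssen → Diaz rules out a Condorcet winner.

none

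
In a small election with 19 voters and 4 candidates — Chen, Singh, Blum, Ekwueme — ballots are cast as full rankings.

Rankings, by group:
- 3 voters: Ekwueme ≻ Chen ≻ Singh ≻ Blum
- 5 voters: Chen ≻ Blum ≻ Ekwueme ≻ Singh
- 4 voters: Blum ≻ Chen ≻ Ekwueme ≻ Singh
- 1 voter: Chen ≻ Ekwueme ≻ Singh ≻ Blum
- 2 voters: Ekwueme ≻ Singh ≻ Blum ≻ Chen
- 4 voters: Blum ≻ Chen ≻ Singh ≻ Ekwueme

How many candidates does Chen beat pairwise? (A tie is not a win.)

Chen against each rival (19 voters):
Chen vs Singh: 17 to 2, Chen.
Chen–Blum: Blum 10–9.
Chen vs Ekwueme: Chen is ranked higher on 5+4+1+4 = 14 ballots, Ekwueme on 5. Chen wins 14–5.
Chen beats Singh, Ekwueme; loses to Blum — 2 pairwise wins.

2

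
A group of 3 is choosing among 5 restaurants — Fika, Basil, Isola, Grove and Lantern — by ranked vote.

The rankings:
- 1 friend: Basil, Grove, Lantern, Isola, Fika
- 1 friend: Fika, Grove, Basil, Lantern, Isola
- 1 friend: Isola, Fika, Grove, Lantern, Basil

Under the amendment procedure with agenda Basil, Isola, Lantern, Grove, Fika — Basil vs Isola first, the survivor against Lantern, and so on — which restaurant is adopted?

Fika

Round 1: Basil vs Isola — 2–1, Basil advances.
Round 2: Basil vs Lantern — 2–1, Basil advances.
Round 3: Basil vs Grove — 1–2, Grove advances.
Round 4: Grove vs Fika — 1–2, Fika advances.
Fika survives the agenda.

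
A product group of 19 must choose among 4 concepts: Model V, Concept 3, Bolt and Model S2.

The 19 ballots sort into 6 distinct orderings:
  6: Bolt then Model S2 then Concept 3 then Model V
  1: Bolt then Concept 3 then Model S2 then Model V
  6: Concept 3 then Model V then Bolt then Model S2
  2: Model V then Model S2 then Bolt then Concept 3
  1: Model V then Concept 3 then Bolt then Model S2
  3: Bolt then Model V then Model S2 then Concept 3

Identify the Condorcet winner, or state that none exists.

Bolt

Check each pair by majority over 19 ballots:
Model V vs Concept 3: 2+1+3 = 6 for Model V, 13 for Concept 3 — Concept 3 by 13–6.
Model V vs Bolt: Model V is ranked higher on 6+2+1 = 9 ballots, Bolt on 10. Bolt wins 10–9.
Model V vs Model S2: Model V is ranked higher on 6+2+1+3 = 12 ballots, Model S2 on 7. Model V wins 12–7.
Concept 3 vs Bolt: 7 to 12, Bolt.
Concept 3 vs Model S2: 8 to 11, Model S2.
Bolt vs Model S2: 6+1+6+1+3 = 17 for Bolt, 2 for Model S2 — Bolt by 17–2.
Only Bolt has no losses; Bolt is the Condorcet winner.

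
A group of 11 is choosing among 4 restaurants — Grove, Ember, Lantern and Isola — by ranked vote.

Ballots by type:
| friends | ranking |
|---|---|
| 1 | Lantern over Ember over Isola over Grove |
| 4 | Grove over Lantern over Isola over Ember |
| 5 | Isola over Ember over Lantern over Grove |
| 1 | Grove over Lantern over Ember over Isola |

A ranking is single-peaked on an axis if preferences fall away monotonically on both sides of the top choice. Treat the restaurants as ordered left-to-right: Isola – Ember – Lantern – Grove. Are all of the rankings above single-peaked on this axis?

no

Axis positions: Isola=1, Ember=2, Lantern=3, Grove=4.
Type 1 (peak Lantern at position 3): ranking walks positions 3-2-1-4, expanding outward from the peak — single-peaked.
Type 2: ranking walks positions 4-3-1-2; Isola is ranked above Ember even though Ember lies between Isola and the peak Grove on the axis — preferences dip and rise again. Not single-peaked.
Type 3 (peak Isola at position 1): ranking walks positions 1-2-3-4, expanding outward from the peak — single-peaked.
Type 4 (peak Grove at position 4): ranking walks positions 4-3-2-1, expanding outward from the peak — single-peaked.
Type 2 violates single-peakedness, so the profile is not single-peaked on this axis.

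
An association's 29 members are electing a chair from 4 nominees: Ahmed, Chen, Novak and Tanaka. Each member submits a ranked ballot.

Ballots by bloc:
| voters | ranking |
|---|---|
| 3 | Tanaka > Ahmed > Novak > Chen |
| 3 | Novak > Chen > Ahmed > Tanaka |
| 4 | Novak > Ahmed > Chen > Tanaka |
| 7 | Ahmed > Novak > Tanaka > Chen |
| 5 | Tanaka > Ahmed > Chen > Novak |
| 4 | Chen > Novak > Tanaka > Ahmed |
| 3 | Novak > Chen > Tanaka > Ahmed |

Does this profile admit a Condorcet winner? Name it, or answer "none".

Check each pair by majority over 29 ballots:
Ahmed–Chen: Ahmed 19–10.
Ahmed vs Novak: 3+7+5 = 15 for Ahmed, 14 for Novak — Ahmed by 15–14.
Ahmed vs Tanaka: 3+4+7 = 14 for Ahmed, 15 for Tanaka — Tanaka by 15–14.
Chen vs Novak: Novak, 20–9.
Chen vs Tanaka: Tanaka, 15–14.
Novak vs Tanaka: Novak wins 21–8.
Each candidate drops at least one matchup (Ahmed loses to Tanaka; Chen loses to Ahmed; Novak loses to Ahmed; Tanaka loses to Novak); the cycle Ahmed → Novak → Tanaka → Ahmed rules out a Condorcet winner.

none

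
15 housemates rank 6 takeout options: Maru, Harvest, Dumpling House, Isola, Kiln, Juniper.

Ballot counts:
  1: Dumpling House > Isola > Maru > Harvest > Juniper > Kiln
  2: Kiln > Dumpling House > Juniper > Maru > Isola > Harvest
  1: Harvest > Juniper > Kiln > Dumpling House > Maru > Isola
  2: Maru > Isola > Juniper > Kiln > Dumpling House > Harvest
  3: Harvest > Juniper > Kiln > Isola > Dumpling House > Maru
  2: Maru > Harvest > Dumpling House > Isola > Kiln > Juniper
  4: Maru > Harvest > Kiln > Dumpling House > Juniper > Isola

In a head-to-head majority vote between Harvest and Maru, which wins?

Maru

Ballots ranking Harvest above Maru: 1 + 3 = 4.
Ballots ranking Maru above Harvest: 15 − 4 = 11.
Maru wins the head-to-head 11–4.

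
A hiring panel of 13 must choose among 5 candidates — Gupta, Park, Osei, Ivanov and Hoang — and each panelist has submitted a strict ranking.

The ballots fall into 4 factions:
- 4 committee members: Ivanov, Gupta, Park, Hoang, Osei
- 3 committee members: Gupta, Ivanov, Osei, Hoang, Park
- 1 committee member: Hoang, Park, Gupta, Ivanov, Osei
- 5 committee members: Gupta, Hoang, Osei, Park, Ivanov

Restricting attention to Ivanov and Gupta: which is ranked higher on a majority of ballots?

Gupta

Ballots ranking Ivanov above Gupta: 4.
Ballots ranking Gupta above Ivanov: 13 − 4 = 9.
Gupta wins the head-to-head 9–4.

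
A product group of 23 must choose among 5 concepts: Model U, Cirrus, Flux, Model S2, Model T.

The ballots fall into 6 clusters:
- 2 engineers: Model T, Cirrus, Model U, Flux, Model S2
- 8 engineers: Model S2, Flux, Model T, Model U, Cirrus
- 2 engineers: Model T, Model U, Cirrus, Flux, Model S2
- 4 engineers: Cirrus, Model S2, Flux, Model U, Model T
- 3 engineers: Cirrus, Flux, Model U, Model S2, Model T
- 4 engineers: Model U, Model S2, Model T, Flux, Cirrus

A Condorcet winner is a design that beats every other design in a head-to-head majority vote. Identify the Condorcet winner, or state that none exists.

Model S2

Head-to-head results (23 engineers):
Model U vs Cirrus: 8+2+4 = 14 for Model U, 9 for Cirrus — Model U by 14–9.
Model U vs Flux: 8 to 15, Flux.
Model U vs Model S2: 2+2+3+4 = 11 for Model U, 12 for Model S2 — Model S2 by 12–11.
Model U vs Model T: 4+3+4 = 11 for Model U, 12 for Model T — Model T by 12–11.
Cirrus vs Flux: Cirrus is ranked higher on 2+2+4+3 = 11 ballots, Flux on 12. Flux wins 12–11.
Cirrus vs Model S2: Cirrus preferred on 2+2+4+3 = 11 ballots; Model S2 wins 12–11.
Cirrus vs Model T: 4+3 = 7 for Cirrus, 16 for Model T — Model T by 16–7.
Flux vs Model S2: Flux preferred on 2+2+3 = 7 ballots; Model S2 wins 16–7.
Flux vs Model T: Flux is ranked higher on 8+4+3 = 15 ballots, Model T on 8. Flux wins 15–8.
Model S2 vs Model T: Model S2 preferred on 8+4+3+4 = 19 ballots; Model S2 wins 19–4.
Only Model S2 has no losses; Model S2 is the Condorcet winner.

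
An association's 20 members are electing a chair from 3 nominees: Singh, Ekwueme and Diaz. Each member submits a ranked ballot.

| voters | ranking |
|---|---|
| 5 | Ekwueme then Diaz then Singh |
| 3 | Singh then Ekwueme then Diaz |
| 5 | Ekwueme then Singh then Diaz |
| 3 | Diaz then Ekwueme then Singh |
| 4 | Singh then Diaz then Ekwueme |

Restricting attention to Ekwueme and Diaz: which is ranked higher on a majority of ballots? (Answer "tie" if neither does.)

Ballots ranking Ekwueme above Diaz: 5 + 3 + 5 = 13.
Ballots ranking Diaz above Ekwueme: 20 − 13 = 7.
Ekwueme wins the head-to-head 13–7.

Ekwueme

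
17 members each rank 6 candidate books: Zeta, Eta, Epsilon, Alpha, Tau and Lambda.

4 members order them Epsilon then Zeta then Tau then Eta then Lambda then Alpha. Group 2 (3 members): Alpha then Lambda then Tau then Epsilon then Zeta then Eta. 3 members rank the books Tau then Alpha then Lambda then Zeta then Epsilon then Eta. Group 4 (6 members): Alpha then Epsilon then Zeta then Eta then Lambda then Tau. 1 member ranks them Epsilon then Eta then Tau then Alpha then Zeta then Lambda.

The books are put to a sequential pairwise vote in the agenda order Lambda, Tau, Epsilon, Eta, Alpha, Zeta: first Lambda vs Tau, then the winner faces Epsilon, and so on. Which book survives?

Alpha

Round 1: Lambda vs Tau — 9–8, Lambda advances.
Round 2: Lambda vs Epsilon — 6–11, Epsilon advances.
Round 3: Epsilon vs Eta — 17–0, Epsilon advances.
Round 4: Epsilon vs Alpha — 5–12, Alpha advances.
Round 5: Alpha vs Zeta — 13–4, Alpha advances.
Alpha survives the agenda.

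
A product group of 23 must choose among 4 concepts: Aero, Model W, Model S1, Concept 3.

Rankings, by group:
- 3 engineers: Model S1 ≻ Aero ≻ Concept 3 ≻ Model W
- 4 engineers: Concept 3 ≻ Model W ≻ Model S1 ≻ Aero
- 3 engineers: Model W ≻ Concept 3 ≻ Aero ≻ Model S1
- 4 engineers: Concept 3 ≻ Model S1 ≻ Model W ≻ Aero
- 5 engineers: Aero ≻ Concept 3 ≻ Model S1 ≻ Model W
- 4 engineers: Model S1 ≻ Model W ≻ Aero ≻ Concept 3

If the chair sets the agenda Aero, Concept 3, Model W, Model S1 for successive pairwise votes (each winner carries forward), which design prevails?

Model S1

Round 1: Aero vs Concept 3 — 12–11, Aero advances.
Round 2: Aero vs Model W — 8–15, Model W advances.
Round 3: Model W vs Model S1 — 7–16, Model S1 advances.
The agenda winner is Model S1.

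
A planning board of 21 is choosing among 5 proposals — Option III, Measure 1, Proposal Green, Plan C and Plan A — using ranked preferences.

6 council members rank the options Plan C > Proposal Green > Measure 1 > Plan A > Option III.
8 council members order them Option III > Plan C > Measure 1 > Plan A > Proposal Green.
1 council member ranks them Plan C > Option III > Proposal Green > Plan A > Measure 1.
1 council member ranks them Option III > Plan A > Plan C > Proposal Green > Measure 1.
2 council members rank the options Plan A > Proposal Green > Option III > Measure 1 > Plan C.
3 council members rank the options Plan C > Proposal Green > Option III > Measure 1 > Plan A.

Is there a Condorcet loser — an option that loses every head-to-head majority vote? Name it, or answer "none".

none

Head-to-head results (21 council members):
Option III vs Measure 1: Option III, 15–6.
Option III vs Proposal Green: Proposal Green wins 11–10.
Option III vs Plan C: Option III, 11–10.
Option III vs Plan A: 8+1+1+3 = 13 for Option III, 8 for Plan A — Option III by 13–8.
Measure 1 vs Proposal Green: 8 for Measure 1, 13 for Proposal Green — Proposal Green by 13–8.
Measure 1 vs Plan C: Plan C, 19–2.
Measure 1 vs Plan A: Measure 1 preferred on 6+8+3 = 17 ballots; Measure 1 wins 17–4.
Proposal Green–Plan C: Plan C 19–2.
Proposal Green vs Plan A: Plan A wins 11–10.
Plan C vs Plan A: 6+8+1+3 = 18 for Plan C, 3 for Plan A — Plan C by 18–3.
Every option wins at least one matchup (Option III beats Measure 1; Measure 1 beats Plan A; Proposal Green beats Option III; Plan C beats Measure 1; Plan A beats Proposal Green), so there is no Condorcet loser.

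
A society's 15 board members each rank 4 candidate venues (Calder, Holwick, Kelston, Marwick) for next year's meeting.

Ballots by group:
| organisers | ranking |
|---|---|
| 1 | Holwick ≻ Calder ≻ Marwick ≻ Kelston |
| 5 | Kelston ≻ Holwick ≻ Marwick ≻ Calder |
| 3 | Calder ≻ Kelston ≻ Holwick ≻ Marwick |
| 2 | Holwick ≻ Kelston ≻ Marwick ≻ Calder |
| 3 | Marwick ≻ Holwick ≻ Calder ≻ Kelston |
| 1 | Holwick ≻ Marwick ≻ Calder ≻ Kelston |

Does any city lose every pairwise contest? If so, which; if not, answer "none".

none

Pairwise majorities:
Calder vs Holwick: 3 for Calder, 12 for Holwick — Holwick by 12–3.
Calder vs Kelston: Calder, 8–7.
Calder vs Marwick: 1+3 = 4 for Calder, 11 for Marwick — Marwick by 11–4.
Holwick–Kelston: Kelston 8–7.
Holwick vs Marwick: 12 to 3, Holwick.
Kelston–Marwick: Kelston 10–5.
No city is winless: Calder beats Kelston; Holwick beats Calder; Kelston beats Holwick; Marwick beats Calder. There is no Condorcet loser.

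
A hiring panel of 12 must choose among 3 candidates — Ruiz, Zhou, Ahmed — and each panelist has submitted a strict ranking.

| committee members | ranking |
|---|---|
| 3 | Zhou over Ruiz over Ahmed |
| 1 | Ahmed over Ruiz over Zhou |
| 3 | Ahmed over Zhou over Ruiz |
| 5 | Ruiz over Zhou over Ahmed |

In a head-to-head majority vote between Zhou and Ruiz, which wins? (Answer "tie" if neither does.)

tie

Ballots ranking Zhou above Ruiz: 3 + 3 = 6.
Ballots ranking Ruiz above Zhou: 12 − 6 = 6.
6–6: the pair ties.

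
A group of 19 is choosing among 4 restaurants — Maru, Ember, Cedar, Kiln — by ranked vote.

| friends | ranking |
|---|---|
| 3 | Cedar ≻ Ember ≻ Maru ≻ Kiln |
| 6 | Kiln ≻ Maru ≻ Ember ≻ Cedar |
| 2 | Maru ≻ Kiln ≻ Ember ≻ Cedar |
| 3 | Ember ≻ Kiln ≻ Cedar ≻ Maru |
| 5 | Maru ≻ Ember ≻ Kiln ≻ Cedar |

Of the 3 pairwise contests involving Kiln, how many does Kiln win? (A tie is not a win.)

Kiln against each rival (19 friends):
Kiln vs Maru: Maru, 10–9.
Kiln vs Ember: Kiln is ranked higher on 6+2 = 8 ballots, Ember on 11. Ember wins 11–8.
Kiln vs Cedar: Kiln is ranked higher on 6+2+3+5 = 16 ballots, Cedar on 3. Kiln wins 16–3.
Kiln beats Cedar; loses to Maru, Ember — 1 pairwise win.

1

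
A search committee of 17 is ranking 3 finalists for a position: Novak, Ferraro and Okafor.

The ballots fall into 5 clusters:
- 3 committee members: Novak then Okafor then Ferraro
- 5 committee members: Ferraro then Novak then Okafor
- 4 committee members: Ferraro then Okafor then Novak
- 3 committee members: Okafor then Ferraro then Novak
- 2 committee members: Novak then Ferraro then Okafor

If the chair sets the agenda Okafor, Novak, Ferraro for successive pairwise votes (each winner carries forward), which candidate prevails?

Ferraro

Round 1: Okafor vs Novak — 7–10, Novak advances.
Round 2: Novak vs Ferraro — 5–12, Ferraro advances.
Ferraro survives the agenda.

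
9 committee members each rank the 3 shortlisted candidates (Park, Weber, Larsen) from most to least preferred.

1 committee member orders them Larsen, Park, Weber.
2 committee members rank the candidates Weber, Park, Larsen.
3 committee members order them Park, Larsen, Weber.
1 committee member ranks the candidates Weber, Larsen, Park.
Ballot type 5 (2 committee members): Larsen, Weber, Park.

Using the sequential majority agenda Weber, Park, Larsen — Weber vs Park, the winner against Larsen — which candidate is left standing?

Larsen

Round 1: Weber vs Park — 5–4, Weber advances.
Round 2: Weber vs Larsen — 3–6, Larsen advances.
Larsen survives the agenda.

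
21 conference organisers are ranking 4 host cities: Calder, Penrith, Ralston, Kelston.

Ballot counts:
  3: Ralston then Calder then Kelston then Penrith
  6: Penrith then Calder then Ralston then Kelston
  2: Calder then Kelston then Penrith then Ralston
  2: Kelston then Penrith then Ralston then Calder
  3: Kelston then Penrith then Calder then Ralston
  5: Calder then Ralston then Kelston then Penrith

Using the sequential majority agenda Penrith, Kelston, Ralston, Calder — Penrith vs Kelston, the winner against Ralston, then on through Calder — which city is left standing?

Calder

Round 1: Penrith vs Kelston — 6–15, Kelston advances.
Round 2: Kelston vs Ralston — 7–14, Ralston advances.
Round 3: Ralston vs Calder — 5–16, Calder advances.
The agenda winner is Calder.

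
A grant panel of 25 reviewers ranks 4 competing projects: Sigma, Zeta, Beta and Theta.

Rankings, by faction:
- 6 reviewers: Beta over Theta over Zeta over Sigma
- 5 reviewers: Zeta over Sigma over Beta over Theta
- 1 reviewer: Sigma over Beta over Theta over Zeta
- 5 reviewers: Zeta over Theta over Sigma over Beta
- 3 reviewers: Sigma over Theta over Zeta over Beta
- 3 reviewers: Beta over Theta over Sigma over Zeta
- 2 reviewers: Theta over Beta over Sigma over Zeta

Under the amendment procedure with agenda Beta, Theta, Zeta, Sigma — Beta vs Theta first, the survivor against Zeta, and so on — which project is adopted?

Round 1: Beta vs Theta — 15–10, Beta advances.
Round 2: Beta vs Zeta — 12–13, Zeta advances.
Round 3: Zeta vs Sigma — 16–9, Zeta advances.
Zeta survives the agenda.

Zeta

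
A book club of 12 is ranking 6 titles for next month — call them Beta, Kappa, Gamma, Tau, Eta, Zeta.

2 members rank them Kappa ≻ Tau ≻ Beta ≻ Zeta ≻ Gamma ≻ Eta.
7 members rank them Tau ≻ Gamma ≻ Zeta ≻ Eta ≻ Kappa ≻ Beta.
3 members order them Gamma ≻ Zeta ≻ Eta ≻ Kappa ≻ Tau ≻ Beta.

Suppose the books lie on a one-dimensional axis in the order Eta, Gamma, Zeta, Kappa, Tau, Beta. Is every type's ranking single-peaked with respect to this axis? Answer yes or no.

Axis positions: Eta=1, Gamma=2, Zeta=3, Kappa=4, Tau=5, Beta=6.
Type 1 (peak Kappa at position 4): ranking walks positions 4-5-6-3-2-1, expanding outward from the peak — single-peaked.
Type 2: ranking walks positions 5-2-3-1-4-6; Gamma is ranked above Kappa even though Kappa lies between Gamma and the peak Tau on the axis — preferences dip and rise again. Not single-peaked.
Type 3 (peak Gamma at position 2): ranking walks positions 2-3-1-4-5-6, expanding outward from the peak — single-peaked.
Type 2 violates single-peakedness, so the profile is not single-peaked on this axis.

no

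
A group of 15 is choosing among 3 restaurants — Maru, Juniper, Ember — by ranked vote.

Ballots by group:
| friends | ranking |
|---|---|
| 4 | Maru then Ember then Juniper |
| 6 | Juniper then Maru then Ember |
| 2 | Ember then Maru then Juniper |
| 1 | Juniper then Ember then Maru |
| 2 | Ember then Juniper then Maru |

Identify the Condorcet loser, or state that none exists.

none

Head-to-head results (15 friends):
Maru vs Juniper: Juniper wins 9–6.
Maru vs Ember: Maru is ranked higher on 4+6 = 10 ballots, Ember on 5. Maru wins 10–5.
Juniper–Ember: Ember 8–7.
No restaurant is winless: Maru beats Ember; Juniper beats Maru; Ember beats Juniper. There is no Condorcet loser.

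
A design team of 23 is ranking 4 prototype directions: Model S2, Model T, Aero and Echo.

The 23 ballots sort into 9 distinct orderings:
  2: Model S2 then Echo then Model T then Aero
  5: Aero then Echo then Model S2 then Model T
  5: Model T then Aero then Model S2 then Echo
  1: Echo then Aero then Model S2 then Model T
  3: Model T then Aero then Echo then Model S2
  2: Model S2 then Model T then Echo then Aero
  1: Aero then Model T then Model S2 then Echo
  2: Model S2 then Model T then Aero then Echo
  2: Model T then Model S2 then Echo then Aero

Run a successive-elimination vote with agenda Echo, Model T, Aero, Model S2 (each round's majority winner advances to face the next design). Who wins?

Model S2

Round 1: Echo vs Model T — 8–15, Model T advances.
Round 2: Model T vs Aero — 16–7, Model T advances.
Round 3: Model T vs Model S2 — 11–12, Model S2 advances.
Model S2 survives the agenda.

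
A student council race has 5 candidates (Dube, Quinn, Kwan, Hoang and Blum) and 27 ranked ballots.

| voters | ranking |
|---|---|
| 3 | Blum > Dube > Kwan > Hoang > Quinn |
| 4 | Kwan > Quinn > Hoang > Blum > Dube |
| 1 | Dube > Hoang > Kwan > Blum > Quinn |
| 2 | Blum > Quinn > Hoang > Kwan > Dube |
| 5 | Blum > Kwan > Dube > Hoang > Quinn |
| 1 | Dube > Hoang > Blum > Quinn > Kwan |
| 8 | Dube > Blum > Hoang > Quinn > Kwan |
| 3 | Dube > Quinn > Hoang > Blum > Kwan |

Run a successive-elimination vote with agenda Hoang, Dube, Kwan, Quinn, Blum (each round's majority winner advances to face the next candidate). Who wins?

Blum

Round 1: Hoang vs Dube — 6–21, Dube advances.
Round 2: Dube vs Kwan — 16–11, Dube advances.
Round 3: Dube vs Quinn — 21–6, Dube advances.
Round 4: Dube vs Blum — 13–14, Blum advances.
Blum survives the agenda.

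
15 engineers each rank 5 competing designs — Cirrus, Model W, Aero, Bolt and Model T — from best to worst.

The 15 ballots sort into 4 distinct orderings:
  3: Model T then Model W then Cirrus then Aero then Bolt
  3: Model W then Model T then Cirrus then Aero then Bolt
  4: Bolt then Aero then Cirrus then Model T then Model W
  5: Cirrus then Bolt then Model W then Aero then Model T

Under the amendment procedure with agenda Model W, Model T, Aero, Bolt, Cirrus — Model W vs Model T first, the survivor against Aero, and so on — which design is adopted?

Round 1: Model W vs Model T — 8–7, Model W advances.
Round 2: Model W vs Aero — 11–4, Model W advances.
Round 3: Model W vs Bolt — 6–9, Bolt advances.
Round 4: Bolt vs Cirrus — 4–11, Cirrus advances.
The agenda winner is Cirrus.

Cirrus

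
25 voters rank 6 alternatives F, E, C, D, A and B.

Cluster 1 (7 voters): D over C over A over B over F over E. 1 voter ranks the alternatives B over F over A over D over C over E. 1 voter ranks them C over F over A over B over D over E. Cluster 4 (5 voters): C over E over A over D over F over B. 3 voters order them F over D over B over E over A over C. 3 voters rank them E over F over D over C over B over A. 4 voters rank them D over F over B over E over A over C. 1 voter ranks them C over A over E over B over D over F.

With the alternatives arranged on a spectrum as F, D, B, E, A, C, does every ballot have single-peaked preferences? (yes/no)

Axis positions: F=1, D=2, B=3, E=4, A=5, C=6.
Cluster 1: ranking walks positions 2-6-5-3-1-4; C is ranked above B even though B lies between C and the peak D on the axis — preferences dip and rise again. Not single-peaked.
Cluster 2: ranking walks positions 3-1-5-2-6-4; F is ranked above D even though D lies between F and the peak B on the axis — preferences dip and rise again. Not single-peaked.
Cluster 3: ranking walks positions 6-1-5-3-2-4; F is ranked above A even though A lies between F and the peak C on the axis — preferences dip and rise again. Not single-peaked.
Cluster 4: ranking walks positions 6-4-5-2-1-3; E is ranked above A even though A lies between E and the peak C on the axis — preferences dip and rise again. Not single-peaked.
Cluster 5 (peak F at position 1): ranking walks positions 1-2-3-4-5-6, expanding outward from the peak — single-peaked.
Cluster 6: ranking walks positions 4-1-2-6-3-5; F is ranked above B even though B lies between F and the peak E on the axis — preferences dip and rise again. Not single-peaked.
Cluster 7 (peak D at position 2): ranking walks positions 2-1-3-4-5-6, expanding outward from the peak — single-peaked.
Cluster 8 (peak C at position 6): ranking walks positions 6-5-4-3-2-1, expanding outward from the peak — single-peaked.
Cluster 1 violates single-peakedness, so the profile is not single-peaked on this axis.

no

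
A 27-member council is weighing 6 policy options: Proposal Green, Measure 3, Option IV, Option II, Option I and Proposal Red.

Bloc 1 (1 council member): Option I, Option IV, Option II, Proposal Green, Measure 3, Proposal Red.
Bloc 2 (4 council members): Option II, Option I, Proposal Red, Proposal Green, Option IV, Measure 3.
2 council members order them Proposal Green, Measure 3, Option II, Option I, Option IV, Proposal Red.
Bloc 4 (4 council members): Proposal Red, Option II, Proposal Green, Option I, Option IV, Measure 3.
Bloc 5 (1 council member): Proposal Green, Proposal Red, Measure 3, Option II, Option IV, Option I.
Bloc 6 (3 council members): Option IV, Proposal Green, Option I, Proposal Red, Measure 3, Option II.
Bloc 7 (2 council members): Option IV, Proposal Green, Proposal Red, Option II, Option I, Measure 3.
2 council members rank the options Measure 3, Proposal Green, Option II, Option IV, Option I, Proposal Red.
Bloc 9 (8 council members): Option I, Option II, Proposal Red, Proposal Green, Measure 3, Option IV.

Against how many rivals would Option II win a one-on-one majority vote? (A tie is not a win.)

5

Option II against each rival (27 council members):
Option II–Proposal Green: Option II 17–10.
Option II–Measure 3: Option II 19–8.
Option II vs Option IV: Option II preferred on 4+2+4+1+2+8 = 21 ballots; Option II wins 21–6.
Option II vs Option I: Option II, 15–12.
Option II vs Proposal Red: 17 to 10, Option II.
Option II beats Proposal Green, Measure 3, Option IV, Option I, Proposal Red — 5 pairwise wins.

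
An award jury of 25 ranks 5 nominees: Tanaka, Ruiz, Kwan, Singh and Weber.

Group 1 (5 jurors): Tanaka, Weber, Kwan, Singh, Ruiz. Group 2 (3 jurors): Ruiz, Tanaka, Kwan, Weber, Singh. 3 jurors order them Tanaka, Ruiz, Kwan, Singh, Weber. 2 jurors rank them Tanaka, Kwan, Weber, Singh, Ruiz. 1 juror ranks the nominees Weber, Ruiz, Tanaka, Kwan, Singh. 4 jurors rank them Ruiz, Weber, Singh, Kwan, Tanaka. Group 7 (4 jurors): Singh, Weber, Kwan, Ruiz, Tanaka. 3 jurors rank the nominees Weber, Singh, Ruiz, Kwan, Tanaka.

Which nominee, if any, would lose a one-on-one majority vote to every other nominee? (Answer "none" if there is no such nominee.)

Pairwise majorities:
Tanaka vs Ruiz: 5+3+2 = 10 for Tanaka, 15 for Ruiz — Ruiz by 15–10.
Tanaka vs Kwan: Tanaka preferred on 5+3+3+2+1 = 14 ballots; Tanaka wins 14–11.
Tanaka vs Singh: Tanaka wins 14–11.
Tanaka–Weber: Tanaka 13–12.
Ruiz vs Kwan: 3+3+1+4+3 = 14 for Ruiz, 11 for Kwan — Ruiz by 14–11.
Ruiz vs Singh: 3+3+1+4 = 11 for Ruiz, 14 for Singh — Singh by 14–11.
Ruiz–Weber: Weber 15–10.
Kwan vs Singh: Kwan preferred on 5+3+3+2+1 = 14 ballots; Kwan wins 14–11.
Kwan–Weber: Weber 17–8.
Singh vs Weber: Weber, 18–7.
Every nominee wins at least one matchup (Tanaka beats Kwan; Ruiz beats Tanaka; Kwan beats Singh; Singh beats Ruiz; Weber beats Ruiz), so there is no Condorcet loser.

none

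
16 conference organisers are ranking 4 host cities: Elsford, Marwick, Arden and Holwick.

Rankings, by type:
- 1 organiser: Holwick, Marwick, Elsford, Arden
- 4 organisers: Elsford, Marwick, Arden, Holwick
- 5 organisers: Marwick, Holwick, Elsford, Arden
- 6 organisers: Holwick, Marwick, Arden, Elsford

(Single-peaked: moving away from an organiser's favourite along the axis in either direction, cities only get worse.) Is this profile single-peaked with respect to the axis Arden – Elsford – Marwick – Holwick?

Axis positions: Arden=1, Elsford=2, Marwick=3, Holwick=4.
Type 1 (peak Holwick at position 4): ranking walks positions 4-3-2-1, expanding outward from the peak — single-peaked.
Type 2 (peak Elsford at position 2): ranking walks positions 2-3-1-4, expanding outward from the peak — single-peaked.
Type 3 (peak Marwick at position 3): ranking walks positions 3-4-2-1, expanding outward from the peak — single-peaked.
Type 4: ranking walks positions 4-3-1-2; Arden is ranked above Elsford even though Elsford lies between Arden and the peak Holwick on the axis — preferences dip and rise again. Not single-peaked.
Type 4 violates single-peakedness, so the profile is not single-peaked on this axis.

no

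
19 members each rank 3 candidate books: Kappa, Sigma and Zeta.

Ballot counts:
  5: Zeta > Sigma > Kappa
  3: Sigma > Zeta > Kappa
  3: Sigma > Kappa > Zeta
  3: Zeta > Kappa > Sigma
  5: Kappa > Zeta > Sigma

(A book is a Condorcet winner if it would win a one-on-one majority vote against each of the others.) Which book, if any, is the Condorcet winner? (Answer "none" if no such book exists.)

Zeta

Head-to-head results (19 members):
Kappa vs Sigma: Sigma wins 11–8.
Kappa vs Zeta: Zeta wins 11–8.
Sigma vs Zeta: Zeta wins 13–6.
Zeta defeats every rival head-to-head and is the Condorcet winner.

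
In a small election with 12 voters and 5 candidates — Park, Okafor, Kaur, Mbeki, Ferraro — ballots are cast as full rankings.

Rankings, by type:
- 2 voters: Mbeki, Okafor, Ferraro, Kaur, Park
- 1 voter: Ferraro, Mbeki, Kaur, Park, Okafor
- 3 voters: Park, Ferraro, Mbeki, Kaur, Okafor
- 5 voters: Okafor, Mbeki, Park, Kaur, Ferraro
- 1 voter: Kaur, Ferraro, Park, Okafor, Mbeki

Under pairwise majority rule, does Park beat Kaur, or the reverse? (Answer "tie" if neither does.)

Park

Ballots ranking Park above Kaur: 3 + 5 = 8.
Ballots ranking Kaur above Park: 12 − 8 = 4.
Park wins the head-to-head 8–4.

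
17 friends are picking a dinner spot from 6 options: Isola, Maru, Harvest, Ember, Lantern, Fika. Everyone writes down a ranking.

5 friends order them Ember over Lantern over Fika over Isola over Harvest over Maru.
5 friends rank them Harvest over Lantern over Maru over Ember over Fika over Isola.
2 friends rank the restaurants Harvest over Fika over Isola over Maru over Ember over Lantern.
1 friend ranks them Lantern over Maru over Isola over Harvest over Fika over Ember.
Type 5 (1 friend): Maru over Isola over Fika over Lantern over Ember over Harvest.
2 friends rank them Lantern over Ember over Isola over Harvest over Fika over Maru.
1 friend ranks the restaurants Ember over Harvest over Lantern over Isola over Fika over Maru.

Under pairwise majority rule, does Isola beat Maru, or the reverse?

Ballots ranking Isola above Maru: 5 + 2 + 2 + 1 = 10.
Ballots ranking Maru above Isola: 17 − 10 = 7.
Isola wins the head-to-head 10–7.

Isola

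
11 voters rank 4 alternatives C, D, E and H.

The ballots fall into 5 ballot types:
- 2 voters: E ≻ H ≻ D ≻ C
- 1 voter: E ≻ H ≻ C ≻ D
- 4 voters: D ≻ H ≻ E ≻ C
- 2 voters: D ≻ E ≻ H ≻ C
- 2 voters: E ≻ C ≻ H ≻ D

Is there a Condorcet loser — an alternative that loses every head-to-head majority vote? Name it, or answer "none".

Head-to-head results (11 voters):
C vs D: C is ranked higher on 1+2 = 3 ballots, D on 8. D wins 8–3.
C vs E: 0 for C, 11 for E — E by 11–0.
C vs H: H, 9–2.
D vs E: D wins 6–5.
D vs H: D, 6–5.
E vs H: 7 to 4, E.
C loses to every other alternative — it is the Condorcet loser.

C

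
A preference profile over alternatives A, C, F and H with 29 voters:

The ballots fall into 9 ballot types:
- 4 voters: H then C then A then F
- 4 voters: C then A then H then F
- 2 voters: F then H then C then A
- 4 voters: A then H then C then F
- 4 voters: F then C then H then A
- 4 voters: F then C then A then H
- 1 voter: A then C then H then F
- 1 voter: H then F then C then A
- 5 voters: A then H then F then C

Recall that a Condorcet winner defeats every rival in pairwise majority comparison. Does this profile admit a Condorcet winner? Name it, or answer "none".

Head-to-head results (29 voters):
A vs C: A preferred on 4+1+5 = 10 ballots; C wins 19–10.
A vs F: 4+4+4+1+5 = 18 for A, 11 for F — A by 18–11.
A vs H: A, 18–11.
C vs F: F wins 16–13.
C vs H: C is ranked higher on 4+4+4+1 = 13 ballots, H on 16. H wins 16–13.
F vs H: H wins 19–10.
Each alternative drops at least one matchup (A loses to C; C loses to F; F loses to A; H loses to A); the cycle A beats F beats C beats A rules out a Condorcet winner.

none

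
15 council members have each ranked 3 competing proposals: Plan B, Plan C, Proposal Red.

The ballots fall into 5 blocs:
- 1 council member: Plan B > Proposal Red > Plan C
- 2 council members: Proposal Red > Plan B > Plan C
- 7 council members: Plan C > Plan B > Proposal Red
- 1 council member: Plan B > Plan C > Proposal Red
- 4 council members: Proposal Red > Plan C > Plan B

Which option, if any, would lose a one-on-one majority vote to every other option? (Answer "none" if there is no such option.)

Head-to-head results (15 council members):
Plan B vs Plan C: 1+2+1 = 4 for Plan B, 11 for Plan C — Plan C by 11–4.
Plan B vs Proposal Red: Plan B, 9–6.
Plan C vs Proposal Red: 7+1 = 8 for Plan C, 7 for Proposal Red — Plan C by 8–7.
Proposal Red is beaten in every head-to-head and is the Condorcet loser.

Proposal Red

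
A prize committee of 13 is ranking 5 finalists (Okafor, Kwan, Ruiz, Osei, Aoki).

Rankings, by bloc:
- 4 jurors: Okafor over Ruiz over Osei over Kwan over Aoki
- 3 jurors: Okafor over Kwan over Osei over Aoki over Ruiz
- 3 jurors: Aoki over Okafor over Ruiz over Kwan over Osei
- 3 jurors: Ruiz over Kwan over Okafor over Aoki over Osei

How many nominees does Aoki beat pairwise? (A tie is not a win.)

Aoki against each rival (13 jurors):
Aoki–Okafor: Okafor 10–3.
Aoki–Kwan: Kwan 10–3.
Aoki vs Ruiz: Ruiz, 7–6.
Aoki vs Osei: Osei, 7–6.
Aoki beats no one; loses to Okafor, Kwan, Ruiz, Osei — 0 pairwise wins.

0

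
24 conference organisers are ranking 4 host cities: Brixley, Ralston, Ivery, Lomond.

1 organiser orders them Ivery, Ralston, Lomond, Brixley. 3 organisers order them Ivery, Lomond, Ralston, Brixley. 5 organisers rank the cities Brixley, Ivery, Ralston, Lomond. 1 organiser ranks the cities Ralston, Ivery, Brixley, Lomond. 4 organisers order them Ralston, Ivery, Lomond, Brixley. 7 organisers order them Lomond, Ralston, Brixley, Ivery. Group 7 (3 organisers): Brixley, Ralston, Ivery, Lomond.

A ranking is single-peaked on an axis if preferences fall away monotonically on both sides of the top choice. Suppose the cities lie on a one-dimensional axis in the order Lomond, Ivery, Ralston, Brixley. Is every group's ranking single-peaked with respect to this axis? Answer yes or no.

Axis positions: Lomond=1, Ivery=2, Ralston=3, Brixley=4.
Group 1 (peak Ivery at position 2): ranking walks positions 2-3-1-4, expanding outward from the peak — single-peaked.
Group 2 (peak Ivery at position 2): ranking walks positions 2-1-3-4, expanding outward from the peak — single-peaked.
Group 3: ranking walks positions 4-2-3-1; Ivery is ranked above Ralston even though Ralston lies between Ivery and the peak Brixley on the axis — preferences dip and rise again. Not single-peaked.
Group 4 (peak Ralston at position 3): ranking walks positions 3-2-4-1, expanding outward from the peak — single-peaked.
Group 5 (peak Ralston at position 3): ranking walks positions 3-2-1-4, expanding outward from the peak — single-peaked.
Group 6: ranking walks positions 1-3-4-2; Ralston is ranked above Ivery even though Ivery lies between Ralston and the peak Lomond on the axis — preferences dip and rise again. Not single-peaked.
Group 7 (peak Brixley at position 4): ranking walks positions 4-3-2-1, expanding outward from the peak — single-peaked.
Group 3 violates single-peakedness, so the profile is not single-peaked on this axis.

no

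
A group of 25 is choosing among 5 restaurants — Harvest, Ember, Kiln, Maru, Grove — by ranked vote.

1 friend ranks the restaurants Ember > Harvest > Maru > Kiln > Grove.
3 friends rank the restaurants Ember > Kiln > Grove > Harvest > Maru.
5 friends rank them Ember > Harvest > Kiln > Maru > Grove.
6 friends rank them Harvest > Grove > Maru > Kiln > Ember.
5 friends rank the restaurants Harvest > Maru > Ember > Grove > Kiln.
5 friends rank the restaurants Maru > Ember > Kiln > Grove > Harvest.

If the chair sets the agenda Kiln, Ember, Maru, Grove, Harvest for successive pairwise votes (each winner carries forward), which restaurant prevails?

Round 1: Kiln vs Ember — 6–19, Ember advances.
Round 2: Ember vs Maru — 9–16, Maru advances.
Round 3: Maru vs Grove — 16–9, Maru advances.
Round 4: Maru vs Harvest — 5–20, Harvest advances.
The agenda winner is Harvest.

Harvest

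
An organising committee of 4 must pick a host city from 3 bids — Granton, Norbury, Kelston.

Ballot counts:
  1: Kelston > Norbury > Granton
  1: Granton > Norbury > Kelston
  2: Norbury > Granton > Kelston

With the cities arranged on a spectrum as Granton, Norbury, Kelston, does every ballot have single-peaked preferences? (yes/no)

Axis positions: Granton=1, Norbury=2, Kelston=3.
Faction 1 (peak Kelston at position 3): ranking walks positions 3-2-1, expanding outward from the peak — single-peaked.
Faction 2 (peak Granton at position 1): ranking walks positions 1-2-3, expanding outward from the peak — single-peaked.
Faction 3 (peak Norbury at position 2): ranking walks positions 2-1-3, expanding outward from the peak — single-peaked.
Every ranking is single-peaked on this axis.

yes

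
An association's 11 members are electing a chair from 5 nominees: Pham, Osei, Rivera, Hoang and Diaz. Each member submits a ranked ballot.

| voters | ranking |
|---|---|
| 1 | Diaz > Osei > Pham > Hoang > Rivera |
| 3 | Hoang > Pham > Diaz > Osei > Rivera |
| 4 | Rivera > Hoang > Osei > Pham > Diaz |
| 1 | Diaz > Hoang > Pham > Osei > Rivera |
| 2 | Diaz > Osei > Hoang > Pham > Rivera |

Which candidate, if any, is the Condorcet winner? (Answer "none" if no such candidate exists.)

Hoang

Pairwise majorities:
Pham vs Osei: Osei, 7–4.
Pham vs Rivera: Pham, 7–4.
Pham vs Hoang: Hoang, 10–1.
Pham–Diaz: Pham 7–4.
Osei–Rivera: Osei 7–4.
Osei vs Hoang: Hoang, 8–3.
Osei vs Diaz: Diaz, 7–4.
Rivera vs Hoang: Hoang, 7–4.
Rivera–Diaz: Diaz 7–4.
Hoang–Diaz: Hoang 7–4.
Hoang defeats every rival head-to-head and is the Condorcet winner.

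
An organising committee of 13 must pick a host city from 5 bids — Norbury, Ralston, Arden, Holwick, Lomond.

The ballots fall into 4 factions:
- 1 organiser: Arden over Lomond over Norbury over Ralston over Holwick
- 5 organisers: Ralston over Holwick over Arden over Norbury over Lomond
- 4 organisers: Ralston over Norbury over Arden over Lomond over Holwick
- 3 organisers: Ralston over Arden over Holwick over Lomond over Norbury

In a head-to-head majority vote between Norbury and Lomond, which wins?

Ballots ranking Norbury above Lomond: 5 + 4 = 9.
Ballots ranking Lomond above Norbury: 13 − 9 = 4.
Norbury wins the head-to-head 9–4.

Norbury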